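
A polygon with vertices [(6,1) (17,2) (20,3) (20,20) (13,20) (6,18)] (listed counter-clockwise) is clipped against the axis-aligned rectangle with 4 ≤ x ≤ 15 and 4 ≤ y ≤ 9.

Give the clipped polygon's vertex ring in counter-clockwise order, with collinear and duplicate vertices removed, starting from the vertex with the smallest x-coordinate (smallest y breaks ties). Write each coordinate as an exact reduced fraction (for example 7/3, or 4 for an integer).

Clipped polygon: [(6,4) (15,4) (15,9) (6,9)]

1. After x ≥ 4: [(6,1) (17,2) (20,3) (20,20) (13,20) (6,18)]
2. After x ≤ 15: [(6,1) (15,20/11) (15,20) (13,20) (6,18)]
3. After y ≥ 4: [(6,4) (15,4) (15,20) (13,20) (6,18)]
4. After y ≤ 9: [(6,9) (6,4) (15,4) (15,9)]
5. Canonical ring: [(6,4) (15,4) (15,9) (6,9)]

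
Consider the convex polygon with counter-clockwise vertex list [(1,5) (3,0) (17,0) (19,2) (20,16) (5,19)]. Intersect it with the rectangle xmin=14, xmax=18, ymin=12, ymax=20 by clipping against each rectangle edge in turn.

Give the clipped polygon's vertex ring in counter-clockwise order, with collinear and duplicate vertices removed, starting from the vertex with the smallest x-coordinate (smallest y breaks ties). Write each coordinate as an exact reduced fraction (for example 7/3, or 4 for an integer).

1. After x ≥ 14: [(14,0) (17,0) (19,2) (20,16) (14,86/5)]
2. After x ≤ 18: [(14,0) (17,0) (18,1) (18,82/5) (14,86/5)]
3. After y ≥ 12: [(14,12) (18,12) (18,82/5) (14,86/5)]
4. After y ≤ 20: [(14,12) (18,12) (18,82/5) (14,86/5)]
5. Canonical ring: [(14,12) (18,12) (18,82/5) (14,86/5)]

Clipped polygon: [(14,12) (18,12) (18,82/5) (14,86/5)]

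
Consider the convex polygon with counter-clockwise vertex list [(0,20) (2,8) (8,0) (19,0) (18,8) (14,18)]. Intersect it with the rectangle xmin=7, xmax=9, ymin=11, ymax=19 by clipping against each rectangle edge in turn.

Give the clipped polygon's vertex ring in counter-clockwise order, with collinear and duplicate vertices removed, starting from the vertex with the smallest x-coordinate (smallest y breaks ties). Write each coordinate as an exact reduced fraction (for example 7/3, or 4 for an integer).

1. After x ≥ 7: [(7,19) (7,4/3) (8,0) (19,0) (18,8) (14,18)]
2. After x ≤ 9: [(9,131/7) (7,19) (7,4/3) (8,0) (9,0)]
3. After y ≥ 11: [(9,11) (9,131/7) (7,19) (7,11)]
4. After y ≤ 19: [(9,11) (9,131/7) (7,19) (7,11)]
5. Canonical ring: [(7,11) (9,11) (9,131/7) (7,19)]

Clipped polygon: [(7,11) (9,11) (9,131/7) (7,19)]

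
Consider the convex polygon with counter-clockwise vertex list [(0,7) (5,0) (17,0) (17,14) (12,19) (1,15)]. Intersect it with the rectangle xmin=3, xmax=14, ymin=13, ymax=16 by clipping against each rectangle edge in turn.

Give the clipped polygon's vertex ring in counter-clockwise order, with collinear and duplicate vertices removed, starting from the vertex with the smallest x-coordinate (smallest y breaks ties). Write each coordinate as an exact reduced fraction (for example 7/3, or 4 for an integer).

1. After x ≥ 3: [(3,14/5) (5,0) (17,0) (17,14) (12,19) (3,173/11)]
2. After x ≤ 14: [(3,14/5) (5,0) (14,0) (14,17) (12,19) (3,173/11)]
3. After y ≥ 13: [(3,13) (14,13) (14,17) (12,19) (3,173/11)]
4. After y ≤ 16: [(3,13) (14,13) (14,16) (15/4,16) (3,173/11)]
5. Canonical ring: [(3,13) (14,13) (14,16) (15/4,16) (3,173/11)]

Clipped polygon: [(3,13) (14,13) (14,16) (15/4,16) (3,173/11)]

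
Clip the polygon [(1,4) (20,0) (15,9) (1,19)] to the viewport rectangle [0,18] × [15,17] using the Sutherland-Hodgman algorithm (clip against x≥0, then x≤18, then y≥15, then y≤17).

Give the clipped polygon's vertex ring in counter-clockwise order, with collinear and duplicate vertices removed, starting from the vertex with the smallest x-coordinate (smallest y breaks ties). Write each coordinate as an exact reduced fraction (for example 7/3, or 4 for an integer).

1. After x ≥ 0: [(1,4) (20,0) (15,9) (1,19)]
2. After x ≤ 18: [(1,4) (18,8/19) (18,18/5) (15,9) (1,19)]
3. After y ≥ 15: [(1,15) (33/5,15) (1,19)]
4. After y ≤ 17: [(1,17) (1,15) (33/5,15) (19/5,17)]
5. Canonical ring: [(1,15) (33/5,15) (19/5,17) (1,17)]

Clipped polygon: [(1,15) (33/5,15) (19/5,17) (1,17)]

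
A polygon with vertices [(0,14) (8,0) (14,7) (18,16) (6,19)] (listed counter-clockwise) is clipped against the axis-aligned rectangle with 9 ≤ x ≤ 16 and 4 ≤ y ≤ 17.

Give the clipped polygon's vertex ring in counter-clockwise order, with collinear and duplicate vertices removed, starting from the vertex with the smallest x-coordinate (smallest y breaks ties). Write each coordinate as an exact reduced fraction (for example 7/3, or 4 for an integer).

Clipped polygon: [(9,4) (80/7,4) (14,7) (16,23/2) (16,33/2) (14,17) (9,17)]

1. After x ≥ 9: [(9,7/6) (14,7) (18,16) (9,73/4)]
2. After x ≤ 16: [(9,7/6) (14,7) (16,23/2) (16,33/2) (9,73/4)]
3. After y ≥ 4: [(9,4) (80/7,4) (14,7) (16,23/2) (16,33/2) (9,73/4)]
4. After y ≤ 17: [(9,17) (9,4) (80/7,4) (14,7) (16,23/2) (16,33/2) (14,17)]
5. Canonical ring: [(9,4) (80/7,4) (14,7) (16,23/2) (16,33/2) (14,17) (9,17)]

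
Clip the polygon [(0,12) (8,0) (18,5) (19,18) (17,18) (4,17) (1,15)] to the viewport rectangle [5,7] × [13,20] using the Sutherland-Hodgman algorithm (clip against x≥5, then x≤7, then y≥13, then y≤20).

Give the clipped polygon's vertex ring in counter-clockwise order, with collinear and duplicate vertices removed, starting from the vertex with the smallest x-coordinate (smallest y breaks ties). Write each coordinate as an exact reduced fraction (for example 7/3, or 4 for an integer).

Clipped polygon: [(5,13) (7,13) (7,224/13) (5,222/13)]

1. After x ≥ 5: [(5,9/2) (8,0) (18,5) (19,18) (17,18) (5,222/13)]
2. After x ≤ 7: [(5,9/2) (7,3/2) (7,224/13) (5,222/13)]
3. After y ≥ 13: [(5,13) (7,13) (7,224/13) (5,222/13)]
4. After y ≤ 20: [(5,13) (7,13) (7,224/13) (5,222/13)]
5. Canonical ring: [(5,13) (7,13) (7,224/13) (5,222/13)]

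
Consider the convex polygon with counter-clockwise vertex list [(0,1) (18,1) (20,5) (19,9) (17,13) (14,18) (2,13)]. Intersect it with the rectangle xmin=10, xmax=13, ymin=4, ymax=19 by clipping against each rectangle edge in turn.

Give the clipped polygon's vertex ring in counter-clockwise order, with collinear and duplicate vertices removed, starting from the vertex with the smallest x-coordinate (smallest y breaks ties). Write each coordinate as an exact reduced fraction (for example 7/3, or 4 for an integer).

1. After x ≥ 10: [(10,1) (18,1) (20,5) (19,9) (17,13) (14,18) (10,49/3)]
2. After x ≤ 13: [(10,1) (13,1) (13,211/12) (10,49/3)]
3. After y ≥ 4: [(10,4) (13,4) (13,211/12) (10,49/3)]
4. After y ≤ 19: [(10,4) (13,4) (13,211/12) (10,49/3)]
5. Canonical ring: [(10,4) (13,4) (13,211/12) (10,49/3)]

Clipped polygon: [(10,4) (13,4) (13,211/12) (10,49/3)]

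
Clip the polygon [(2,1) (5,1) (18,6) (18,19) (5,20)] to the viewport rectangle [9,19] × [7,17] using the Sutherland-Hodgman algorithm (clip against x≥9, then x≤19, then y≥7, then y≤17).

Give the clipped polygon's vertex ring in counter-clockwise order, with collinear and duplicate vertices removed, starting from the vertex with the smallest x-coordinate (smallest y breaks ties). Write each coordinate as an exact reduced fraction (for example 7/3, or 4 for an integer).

Clipped polygon: [(9,7) (18,7) (18,17) (9,17)]

1. After x ≥ 9: [(9,33/13) (18,6) (18,19) (9,256/13)]
2. After x ≤ 19: [(9,33/13) (18,6) (18,19) (9,256/13)]
3. After y ≥ 7: [(9,7) (18,7) (18,19) (9,256/13)]
4. After y ≤ 17: [(9,17) (9,7) (18,7) (18,17)]
5. Canonical ring: [(9,7) (18,7) (18,17) (9,17)]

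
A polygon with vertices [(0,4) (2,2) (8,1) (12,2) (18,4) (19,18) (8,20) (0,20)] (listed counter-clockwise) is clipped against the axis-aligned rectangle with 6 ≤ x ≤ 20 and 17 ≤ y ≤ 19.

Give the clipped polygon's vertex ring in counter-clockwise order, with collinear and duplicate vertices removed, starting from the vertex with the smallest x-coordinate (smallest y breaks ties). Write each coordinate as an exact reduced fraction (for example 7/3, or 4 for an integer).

Clipped polygon: [(6,17) (265/14,17) (19,18) (27/2,19) (6,19)]

1. After x ≥ 6: [(6,4/3) (8,1) (12,2) (18,4) (19,18) (8,20) (6,20)]
2. After x ≤ 20: [(6,4/3) (8,1) (12,2) (18,4) (19,18) (8,20) (6,20)]
3. After y ≥ 17: [(6,17) (265/14,17) (19,18) (8,20) (6,20)]
4. After y ≤ 19: [(6,19) (6,17) (265/14,17) (19,18) (27/2,19)]
5. Canonical ring: [(6,17) (265/14,17) (19,18) (27/2,19) (6,19)]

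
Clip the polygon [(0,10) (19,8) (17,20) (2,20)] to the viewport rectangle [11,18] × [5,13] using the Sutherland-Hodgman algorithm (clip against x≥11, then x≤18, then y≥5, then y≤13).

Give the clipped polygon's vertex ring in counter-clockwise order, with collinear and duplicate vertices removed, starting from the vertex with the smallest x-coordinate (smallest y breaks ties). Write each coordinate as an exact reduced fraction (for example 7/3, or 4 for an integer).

1. After x ≥ 11: [(11,168/19) (19,8) (17,20) (11,20)]
2. After x ≤ 18: [(11,168/19) (18,154/19) (18,14) (17,20) (11,20)]
3. After y ≥ 5: [(11,168/19) (18,154/19) (18,14) (17,20) (11,20)]
4. After y ≤ 13: [(11,13) (11,168/19) (18,154/19) (18,13)]
5. Canonical ring: [(11,168/19) (18,154/19) (18,13) (11,13)]

Clipped polygon: [(11,168/19) (18,154/19) (18,13) (11,13)]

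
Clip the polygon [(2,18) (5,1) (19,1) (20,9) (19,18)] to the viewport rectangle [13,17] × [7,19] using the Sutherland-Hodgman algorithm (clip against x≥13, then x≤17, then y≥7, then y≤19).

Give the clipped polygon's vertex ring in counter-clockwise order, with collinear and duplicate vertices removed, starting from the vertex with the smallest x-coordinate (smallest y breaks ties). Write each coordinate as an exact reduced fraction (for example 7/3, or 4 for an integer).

Clipped polygon: [(13,7) (17,7) (17,18) (13,18)]

1. After x ≥ 13: [(13,18) (13,1) (19,1) (20,9) (19,18)]
2. After x ≤ 17: [(17,18) (13,18) (13,1) (17,1)]
3. After y ≥ 7: [(17,7) (17,18) (13,18) (13,7)]
4. After y ≤ 19: [(17,7) (17,18) (13,18) (13,7)]
5. Canonical ring: [(13,7) (17,7) (17,18) (13,18)]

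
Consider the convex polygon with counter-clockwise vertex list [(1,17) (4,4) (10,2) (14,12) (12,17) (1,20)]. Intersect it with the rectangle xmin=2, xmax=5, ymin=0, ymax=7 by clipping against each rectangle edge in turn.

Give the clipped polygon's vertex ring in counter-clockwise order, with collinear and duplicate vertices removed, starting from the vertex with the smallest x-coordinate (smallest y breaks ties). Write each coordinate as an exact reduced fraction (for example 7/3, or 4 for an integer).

Clipped polygon: [(43/13,7) (4,4) (5,11/3) (5,7)]

1. After x ≥ 2: [(2,38/3) (4,4) (10,2) (14,12) (12,17) (2,217/11)]
2. After x ≤ 5: [(2,38/3) (4,4) (5,11/3) (5,208/11) (2,217/11)]
3. After y ≥ 0: [(2,38/3) (4,4) (5,11/3) (5,208/11) (2,217/11)]
4. After y ≤ 7: [(43/13,7) (4,4) (5,11/3) (5,7)]
5. Canonical ring: [(43/13,7) (4,4) (5,11/3) (5,7)]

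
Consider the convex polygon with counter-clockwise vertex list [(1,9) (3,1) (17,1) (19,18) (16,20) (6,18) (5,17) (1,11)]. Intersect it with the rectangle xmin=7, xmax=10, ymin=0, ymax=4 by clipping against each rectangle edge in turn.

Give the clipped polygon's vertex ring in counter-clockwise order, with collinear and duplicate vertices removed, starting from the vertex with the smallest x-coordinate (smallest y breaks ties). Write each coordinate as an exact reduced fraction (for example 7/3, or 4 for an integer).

Clipped polygon: [(7,1) (10,1) (10,4) (7,4)]

1. After x ≥ 7: [(7,1) (17,1) (19,18) (16,20) (7,91/5)]
2. After x ≤ 10: [(7,1) (10,1) (10,94/5) (7,91/5)]
3. After y ≥ 0: [(7,1) (10,1) (10,94/5) (7,91/5)]
4. After y ≤ 4: [(7,4) (7,1) (10,1) (10,4)]
5. Canonical ring: [(7,1) (10,1) (10,4) (7,4)]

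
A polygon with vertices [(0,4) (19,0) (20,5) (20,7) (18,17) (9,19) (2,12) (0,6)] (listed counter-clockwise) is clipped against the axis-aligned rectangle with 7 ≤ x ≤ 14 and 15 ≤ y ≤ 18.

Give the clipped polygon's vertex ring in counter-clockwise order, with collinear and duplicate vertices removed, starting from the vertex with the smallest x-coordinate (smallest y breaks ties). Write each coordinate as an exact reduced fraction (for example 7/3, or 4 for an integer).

Clipped polygon: [(7,15) (14,15) (14,161/9) (27/2,18) (8,18) (7,17)]

1. After x ≥ 7: [(7,48/19) (19,0) (20,5) (20,7) (18,17) (9,19) (7,17)]
2. After x ≤ 14: [(7,48/19) (14,20/19) (14,161/9) (9,19) (7,17)]
3. After y ≥ 15: [(7,15) (14,15) (14,161/9) (9,19) (7,17)]
4. After y ≤ 18: [(7,15) (14,15) (14,161/9) (27/2,18) (8,18) (7,17)]
5. Canonical ring: [(7,15) (14,15) (14,161/9) (27/2,18) (8,18) (7,17)]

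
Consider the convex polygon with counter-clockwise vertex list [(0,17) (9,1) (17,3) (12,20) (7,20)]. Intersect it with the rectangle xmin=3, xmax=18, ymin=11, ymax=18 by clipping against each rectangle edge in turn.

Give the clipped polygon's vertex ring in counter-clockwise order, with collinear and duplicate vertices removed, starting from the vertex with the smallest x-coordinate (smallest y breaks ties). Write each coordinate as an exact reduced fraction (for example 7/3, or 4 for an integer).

1. After x ≥ 3: [(3,128/7) (3,35/3) (9,1) (17,3) (12,20) (7,20)]
2. After x ≤ 18: [(3,128/7) (3,35/3) (9,1) (17,3) (12,20) (7,20)]
3. After y ≥ 11: [(3,128/7) (3,35/3) (27/8,11) (249/17,11) (12,20) (7,20)]
4. After y ≤ 18: [(3,18) (3,35/3) (27/8,11) (249/17,11) (214/17,18)]
5. Canonical ring: [(3,35/3) (27/8,11) (249/17,11) (214/17,18) (3,18)]

Clipped polygon: [(3,35/3) (27/8,11) (249/17,11) (214/17,18) (3,18)]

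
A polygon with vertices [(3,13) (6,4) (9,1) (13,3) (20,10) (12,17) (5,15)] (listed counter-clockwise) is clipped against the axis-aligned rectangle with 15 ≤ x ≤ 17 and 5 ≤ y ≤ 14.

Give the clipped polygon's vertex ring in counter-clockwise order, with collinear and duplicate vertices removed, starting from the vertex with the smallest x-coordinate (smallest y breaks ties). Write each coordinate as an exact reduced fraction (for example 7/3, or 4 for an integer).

1. After x ≥ 15: [(15,5) (20,10) (15,115/8)]
2. After x ≤ 17: [(15,5) (17,7) (17,101/8) (15,115/8)]
3. After y ≥ 5: [(15,5) (17,7) (17,101/8) (15,115/8)]
4. After y ≤ 14: [(15,14) (15,5) (17,7) (17,101/8) (108/7,14)]
5. Canonical ring: [(15,5) (17,7) (17,101/8) (108/7,14) (15,14)]

Clipped polygon: [(15,5) (17,7) (17,101/8) (108/7,14) (15,14)]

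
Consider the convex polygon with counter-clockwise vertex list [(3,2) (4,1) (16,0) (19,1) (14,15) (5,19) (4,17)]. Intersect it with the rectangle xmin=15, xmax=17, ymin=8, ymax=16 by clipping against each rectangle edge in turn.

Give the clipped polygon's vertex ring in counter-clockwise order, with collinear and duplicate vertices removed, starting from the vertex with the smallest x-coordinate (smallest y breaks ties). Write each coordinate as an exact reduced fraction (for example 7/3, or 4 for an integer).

Clipped polygon: [(15,8) (33/2,8) (15,61/5)]

1. After x ≥ 15: [(15,1/12) (16,0) (19,1) (15,61/5)]
2. After x ≤ 17: [(15,1/12) (16,0) (17,1/3) (17,33/5) (15,61/5)]
3. After y ≥ 8: [(15,8) (33/2,8) (15,61/5)]
4. After y ≤ 16: [(15,8) (33/2,8) (15,61/5)]
5. Canonical ring: [(15,8) (33/2,8) (15,61/5)]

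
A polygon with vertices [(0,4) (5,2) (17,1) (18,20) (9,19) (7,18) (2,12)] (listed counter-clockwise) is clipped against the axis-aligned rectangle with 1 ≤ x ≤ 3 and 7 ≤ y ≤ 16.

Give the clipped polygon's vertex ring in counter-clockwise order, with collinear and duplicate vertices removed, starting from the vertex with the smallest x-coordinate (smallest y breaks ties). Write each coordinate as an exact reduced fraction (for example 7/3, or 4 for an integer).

1. After x ≥ 1: [(1,8) (1,18/5) (5,2) (17,1) (18,20) (9,19) (7,18) (2,12)]
2. After x ≤ 3: [(1,8) (1,18/5) (3,14/5) (3,66/5) (2,12)]
3. After y ≥ 7: [(1,8) (1,7) (3,7) (3,66/5) (2,12)]
4. After y ≤ 16: [(1,8) (1,7) (3,7) (3,66/5) (2,12)]
5. Canonical ring: [(1,7) (3,7) (3,66/5) (2,12) (1,8)]

Clipped polygon: [(1,7) (3,7) (3,66/5) (2,12) (1,8)]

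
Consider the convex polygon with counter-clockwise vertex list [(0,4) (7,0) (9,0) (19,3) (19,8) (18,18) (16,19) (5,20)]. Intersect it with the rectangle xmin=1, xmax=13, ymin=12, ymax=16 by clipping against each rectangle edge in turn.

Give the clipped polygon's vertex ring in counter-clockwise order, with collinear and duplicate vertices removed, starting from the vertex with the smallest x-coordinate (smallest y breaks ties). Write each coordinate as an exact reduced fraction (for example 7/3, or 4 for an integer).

1. After x ≥ 1: [(1,36/5) (1,24/7) (7,0) (9,0) (19,3) (19,8) (18,18) (16,19) (5,20)]
2. After x ≤ 13: [(1,36/5) (1,24/7) (7,0) (9,0) (13,6/5) (13,212/11) (5,20)]
3. After y ≥ 12: [(5/2,12) (13,12) (13,212/11) (5,20)]
4. After y ≤ 16: [(15/4,16) (5/2,12) (13,12) (13,16)]
5. Canonical ring: [(5/2,12) (13,12) (13,16) (15/4,16)]

Clipped polygon: [(5/2,12) (13,12) (13,16) (15/4,16)]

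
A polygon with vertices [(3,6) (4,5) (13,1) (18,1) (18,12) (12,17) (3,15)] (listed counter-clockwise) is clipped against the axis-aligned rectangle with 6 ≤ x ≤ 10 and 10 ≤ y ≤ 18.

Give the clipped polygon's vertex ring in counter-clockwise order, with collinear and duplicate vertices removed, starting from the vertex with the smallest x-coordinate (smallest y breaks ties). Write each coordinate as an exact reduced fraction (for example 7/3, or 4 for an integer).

1. After x ≥ 6: [(6,37/9) (13,1) (18,1) (18,12) (12,17) (6,47/3)]
2. After x ≤ 10: [(6,37/9) (10,7/3) (10,149/9) (6,47/3)]
3. After y ≥ 10: [(6,10) (10,10) (10,149/9) (6,47/3)]
4. After y ≤ 18: [(6,10) (10,10) (10,149/9) (6,47/3)]
5. Canonical ring: [(6,10) (10,10) (10,149/9) (6,47/3)]

Clipped polygon: [(6,10) (10,10) (10,149/9) (6,47/3)]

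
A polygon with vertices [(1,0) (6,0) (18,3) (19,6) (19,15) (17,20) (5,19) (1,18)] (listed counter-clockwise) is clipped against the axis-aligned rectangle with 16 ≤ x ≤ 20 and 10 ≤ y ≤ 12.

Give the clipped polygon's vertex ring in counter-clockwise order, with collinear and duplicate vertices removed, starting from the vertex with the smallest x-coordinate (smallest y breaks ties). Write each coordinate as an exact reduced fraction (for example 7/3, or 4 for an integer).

Clipped polygon: [(16,10) (19,10) (19,12) (16,12)]

1. After x ≥ 16: [(16,5/2) (18,3) (19,6) (19,15) (17,20) (16,239/12)]
2. After x ≤ 20: [(16,5/2) (18,3) (19,6) (19,15) (17,20) (16,239/12)]
3. After y ≥ 10: [(16,10) (19,10) (19,15) (17,20) (16,239/12)]
4. After y ≤ 12: [(16,12) (16,10) (19,10) (19,12)]
5. Canonical ring: [(16,10) (19,10) (19,12) (16,12)]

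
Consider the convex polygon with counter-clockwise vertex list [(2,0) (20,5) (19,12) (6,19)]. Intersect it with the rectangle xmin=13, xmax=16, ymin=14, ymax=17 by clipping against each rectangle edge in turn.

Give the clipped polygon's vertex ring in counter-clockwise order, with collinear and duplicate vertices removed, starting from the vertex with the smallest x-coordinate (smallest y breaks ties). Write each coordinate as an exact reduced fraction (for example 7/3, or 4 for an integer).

1. After x ≥ 13: [(13,55/18) (20,5) (19,12) (13,198/13)]
2. After x ≤ 16: [(13,55/18) (16,35/9) (16,177/13) (13,198/13)]
3. After y ≥ 14: [(13,14) (107/7,14) (13,198/13)]
4. After y ≤ 17: [(13,14) (107/7,14) (13,198/13)]
5. Canonical ring: [(13,14) (107/7,14) (13,198/13)]

Clipped polygon: [(13,14) (107/7,14) (13,198/13)]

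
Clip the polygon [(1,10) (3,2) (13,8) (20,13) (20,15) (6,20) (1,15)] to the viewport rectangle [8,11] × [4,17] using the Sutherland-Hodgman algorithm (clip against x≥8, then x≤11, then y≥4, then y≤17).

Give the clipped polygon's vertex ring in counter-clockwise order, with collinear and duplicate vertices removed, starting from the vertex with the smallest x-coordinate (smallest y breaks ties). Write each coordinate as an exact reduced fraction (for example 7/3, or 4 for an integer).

1. After x ≥ 8: [(8,5) (13,8) (20,13) (20,15) (8,135/7)]
2. After x ≤ 11: [(8,5) (11,34/5) (11,255/14) (8,135/7)]
3. After y ≥ 4: [(8,5) (11,34/5) (11,255/14) (8,135/7)]
4. After y ≤ 17: [(8,17) (8,5) (11,34/5) (11,17)]
5. Canonical ring: [(8,5) (11,34/5) (11,17) (8,17)]

Clipped polygon: [(8,5) (11,34/5) (11,17) (8,17)]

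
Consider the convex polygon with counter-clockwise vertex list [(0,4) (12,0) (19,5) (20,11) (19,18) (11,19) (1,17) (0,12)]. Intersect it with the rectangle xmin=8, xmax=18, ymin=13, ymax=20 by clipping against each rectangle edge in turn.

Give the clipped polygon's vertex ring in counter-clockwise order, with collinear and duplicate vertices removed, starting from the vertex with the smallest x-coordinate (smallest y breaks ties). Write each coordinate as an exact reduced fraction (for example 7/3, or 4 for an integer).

Clipped polygon: [(8,13) (18,13) (18,145/8) (11,19) (8,92/5)]

1. After x ≥ 8: [(8,4/3) (12,0) (19,5) (20,11) (19,18) (11,19) (8,92/5)]
2. After x ≤ 18: [(8,4/3) (12,0) (18,30/7) (18,145/8) (11,19) (8,92/5)]
3. After y ≥ 13: [(8,13) (18,13) (18,145/8) (11,19) (8,92/5)]
4. After y ≤ 20: [(8,13) (18,13) (18,145/8) (11,19) (8,92/5)]
5. Canonical ring: [(8,13) (18,13) (18,145/8) (11,19) (8,92/5)]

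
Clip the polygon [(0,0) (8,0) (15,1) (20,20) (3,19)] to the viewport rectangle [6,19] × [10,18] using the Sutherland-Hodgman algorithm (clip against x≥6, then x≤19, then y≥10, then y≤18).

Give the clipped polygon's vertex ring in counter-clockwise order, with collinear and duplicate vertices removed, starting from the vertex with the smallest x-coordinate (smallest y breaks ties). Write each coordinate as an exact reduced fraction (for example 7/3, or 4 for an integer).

Clipped polygon: [(6,10) (330/19,10) (19,81/5) (19,18) (6,18)]

1. After x ≥ 6: [(6,0) (8,0) (15,1) (20,20) (6,326/17)]
2. After x ≤ 19: [(6,0) (8,0) (15,1) (19,81/5) (19,339/17) (6,326/17)]
3. After y ≥ 10: [(6,10) (330/19,10) (19,81/5) (19,339/17) (6,326/17)]
4. After y ≤ 18: [(6,18) (6,10) (330/19,10) (19,81/5) (19,18)]
5. Canonical ring: [(6,10) (330/19,10) (19,81/5) (19,18) (6,18)]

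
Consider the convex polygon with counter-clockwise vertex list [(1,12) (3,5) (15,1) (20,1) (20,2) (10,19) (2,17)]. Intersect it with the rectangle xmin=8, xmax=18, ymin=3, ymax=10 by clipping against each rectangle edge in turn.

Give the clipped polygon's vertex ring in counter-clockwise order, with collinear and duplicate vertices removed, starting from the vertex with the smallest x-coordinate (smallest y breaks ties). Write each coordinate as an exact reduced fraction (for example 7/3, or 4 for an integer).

Clipped polygon: [(8,10/3) (9,3) (18,3) (18,27/5) (260/17,10) (8,10)]

1. After x ≥ 8: [(8,10/3) (15,1) (20,1) (20,2) (10,19) (8,37/2)]
2. After x ≤ 18: [(8,10/3) (15,1) (18,1) (18,27/5) (10,19) (8,37/2)]
3. After y ≥ 3: [(8,10/3) (9,3) (18,3) (18,27/5) (10,19) (8,37/2)]
4. After y ≤ 10: [(8,10) (8,10/3) (9,3) (18,3) (18,27/5) (260/17,10)]
5. Canonical ring: [(8,10/3) (9,3) (18,3) (18,27/5) (260/17,10) (8,10)]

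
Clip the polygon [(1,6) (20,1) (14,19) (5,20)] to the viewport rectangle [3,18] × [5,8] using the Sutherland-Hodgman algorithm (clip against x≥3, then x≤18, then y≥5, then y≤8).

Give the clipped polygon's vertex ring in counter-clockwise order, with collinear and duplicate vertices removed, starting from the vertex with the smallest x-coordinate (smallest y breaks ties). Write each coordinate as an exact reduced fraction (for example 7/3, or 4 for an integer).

1. After x ≥ 3: [(3,13) (3,104/19) (20,1) (14,19) (5,20)]
2. After x ≤ 18: [(3,13) (3,104/19) (18,29/19) (18,7) (14,19) (5,20)]
3. After y ≥ 5: [(3,13) (3,104/19) (24/5,5) (18,5) (18,7) (14,19) (5,20)]
4. After y ≤ 8: [(3,8) (3,104/19) (24/5,5) (18,5) (18,7) (53/3,8)]
5. Canonical ring: [(3,104/19) (24/5,5) (18,5) (18,7) (53/3,8) (3,8)]

Clipped polygon: [(3,104/19) (24/5,5) (18,5) (18,7) (53/3,8) (3,8)]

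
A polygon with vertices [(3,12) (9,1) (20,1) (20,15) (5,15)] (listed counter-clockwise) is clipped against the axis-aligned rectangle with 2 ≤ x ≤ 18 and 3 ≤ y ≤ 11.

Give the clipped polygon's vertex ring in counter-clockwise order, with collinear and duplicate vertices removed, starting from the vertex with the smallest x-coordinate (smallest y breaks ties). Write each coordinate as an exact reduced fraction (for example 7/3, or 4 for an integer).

1. After x ≥ 2: [(3,12) (9,1) (20,1) (20,15) (5,15)]
2. After x ≤ 18: [(3,12) (9,1) (18,1) (18,15) (5,15)]
3. After y ≥ 3: [(3,12) (87/11,3) (18,3) (18,15) (5,15)]
4. After y ≤ 11: [(39/11,11) (87/11,3) (18,3) (18,11)]
5. Canonical ring: [(39/11,11) (87/11,3) (18,3) (18,11)]

Clipped polygon: [(39/11,11) (87/11,3) (18,3) (18,11)]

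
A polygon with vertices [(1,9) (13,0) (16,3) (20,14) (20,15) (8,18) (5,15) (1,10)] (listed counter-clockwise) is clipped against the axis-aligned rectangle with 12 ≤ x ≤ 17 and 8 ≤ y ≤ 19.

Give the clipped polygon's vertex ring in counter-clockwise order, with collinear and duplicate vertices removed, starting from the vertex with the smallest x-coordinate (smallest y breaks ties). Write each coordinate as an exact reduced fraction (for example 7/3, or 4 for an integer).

Clipped polygon: [(12,8) (17,8) (17,63/4) (12,17)]

1. After x ≥ 12: [(12,3/4) (13,0) (16,3) (20,14) (20,15) (12,17)]
2. After x ≤ 17: [(12,3/4) (13,0) (16,3) (17,23/4) (17,63/4) (12,17)]
3. After y ≥ 8: [(12,8) (17,8) (17,63/4) (12,17)]
4. After y ≤ 19: [(12,8) (17,8) (17,63/4) (12,17)]
5. Canonical ring: [(12,8) (17,8) (17,63/4) (12,17)]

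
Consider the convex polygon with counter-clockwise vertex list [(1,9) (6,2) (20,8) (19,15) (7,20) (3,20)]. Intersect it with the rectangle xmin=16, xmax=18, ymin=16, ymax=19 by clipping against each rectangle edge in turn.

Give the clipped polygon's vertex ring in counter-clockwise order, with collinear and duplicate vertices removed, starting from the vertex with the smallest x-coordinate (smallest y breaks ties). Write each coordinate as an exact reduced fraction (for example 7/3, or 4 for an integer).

Clipped polygon: [(16,16) (83/5,16) (16,65/4)]

1. After x ≥ 16: [(16,44/7) (20,8) (19,15) (16,65/4)]
2. After x ≤ 18: [(16,44/7) (18,50/7) (18,185/12) (16,65/4)]
3. After y ≥ 16: [(16,16) (83/5,16) (16,65/4)]
4. After y ≤ 19: [(16,16) (83/5,16) (16,65/4)]
5. Canonical ring: [(16,16) (83/5,16) (16,65/4)]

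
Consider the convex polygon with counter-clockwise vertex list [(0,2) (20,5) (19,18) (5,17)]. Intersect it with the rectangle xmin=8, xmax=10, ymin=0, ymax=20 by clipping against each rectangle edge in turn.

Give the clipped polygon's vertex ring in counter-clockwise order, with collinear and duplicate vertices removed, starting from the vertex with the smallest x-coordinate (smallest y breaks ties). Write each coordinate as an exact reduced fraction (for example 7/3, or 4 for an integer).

1. After x ≥ 8: [(8,16/5) (20,5) (19,18) (8,241/14)]
2. After x ≤ 10: [(8,16/5) (10,7/2) (10,243/14) (8,241/14)]
3. After y ≥ 0: [(8,16/5) (10,7/2) (10,243/14) (8,241/14)]
4. After y ≤ 20: [(8,16/5) (10,7/2) (10,243/14) (8,241/14)]
5. Canonical ring: [(8,16/5) (10,7/2) (10,243/14) (8,241/14)]

Clipped polygon: [(8,16/5) (10,7/2) (10,243/14) (8,241/14)]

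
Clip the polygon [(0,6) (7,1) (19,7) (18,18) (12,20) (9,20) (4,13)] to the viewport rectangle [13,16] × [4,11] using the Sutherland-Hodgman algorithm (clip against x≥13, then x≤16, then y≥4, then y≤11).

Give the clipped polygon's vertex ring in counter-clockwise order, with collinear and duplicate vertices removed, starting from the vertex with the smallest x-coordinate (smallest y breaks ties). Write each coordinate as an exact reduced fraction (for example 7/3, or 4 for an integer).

Clipped polygon: [(13,4) (16,11/2) (16,11) (13,11)]

1. After x ≥ 13: [(13,4) (19,7) (18,18) (13,59/3)]
2. After x ≤ 16: [(13,4) (16,11/2) (16,56/3) (13,59/3)]
3. After y ≥ 4: [(13,4) (16,11/2) (16,56/3) (13,59/3)]
4. After y ≤ 11: [(13,11) (13,4) (16,11/2) (16,11)]
5. Canonical ring: [(13,4) (16,11/2) (16,11) (13,11)]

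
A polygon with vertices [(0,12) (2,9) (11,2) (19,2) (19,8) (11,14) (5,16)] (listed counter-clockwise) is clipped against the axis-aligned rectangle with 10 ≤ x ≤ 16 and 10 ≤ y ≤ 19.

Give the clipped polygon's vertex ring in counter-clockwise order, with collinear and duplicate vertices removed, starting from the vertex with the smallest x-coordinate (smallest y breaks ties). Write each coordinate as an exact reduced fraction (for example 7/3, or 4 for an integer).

Clipped polygon: [(10,10) (16,10) (16,41/4) (11,14) (10,43/3)]

1. After x ≥ 10: [(10,25/9) (11,2) (19,2) (19,8) (11,14) (10,43/3)]
2. After x ≤ 16: [(10,25/9) (11,2) (16,2) (16,41/4) (11,14) (10,43/3)]
3. After y ≥ 10: [(10,10) (16,10) (16,41/4) (11,14) (10,43/3)]
4. After y ≤ 19: [(10,10) (16,10) (16,41/4) (11,14) (10,43/3)]
5. Canonical ring: [(10,10) (16,10) (16,41/4) (11,14) (10,43/3)]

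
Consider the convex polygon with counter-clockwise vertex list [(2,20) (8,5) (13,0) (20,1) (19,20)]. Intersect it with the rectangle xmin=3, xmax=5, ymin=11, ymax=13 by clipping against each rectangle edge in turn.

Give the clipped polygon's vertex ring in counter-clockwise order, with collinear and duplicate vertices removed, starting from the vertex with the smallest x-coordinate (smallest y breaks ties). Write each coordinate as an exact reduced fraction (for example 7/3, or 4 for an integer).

Clipped polygon: [(24/5,13) (5,25/2) (5,13)]

1. After x ≥ 3: [(3,20) (3,35/2) (8,5) (13,0) (20,1) (19,20)]
2. After x ≤ 5: [(5,20) (3,20) (3,35/2) (5,25/2)]
3. After y ≥ 11: [(5,20) (3,20) (3,35/2) (5,25/2)]
4. After y ≤ 13: [(5,13) (24/5,13) (5,25/2)]
5. Canonical ring: [(24/5,13) (5,25/2) (5,13)]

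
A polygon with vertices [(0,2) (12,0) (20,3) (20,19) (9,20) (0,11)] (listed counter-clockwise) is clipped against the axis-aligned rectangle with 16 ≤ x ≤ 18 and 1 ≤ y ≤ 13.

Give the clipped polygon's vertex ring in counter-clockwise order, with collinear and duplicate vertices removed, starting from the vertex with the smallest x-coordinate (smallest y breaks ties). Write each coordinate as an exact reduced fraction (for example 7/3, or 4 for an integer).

Clipped polygon: [(16,3/2) (18,9/4) (18,13) (16,13)]

1. After x ≥ 16: [(16,3/2) (20,3) (20,19) (16,213/11)]
2. After x ≤ 18: [(16,3/2) (18,9/4) (18,211/11) (16,213/11)]
3. After y ≥ 1: [(16,3/2) (18,9/4) (18,211/11) (16,213/11)]
4. After y ≤ 13: [(16,13) (16,3/2) (18,9/4) (18,13)]
5. Canonical ring: [(16,3/2) (18,9/4) (18,13) (16,13)]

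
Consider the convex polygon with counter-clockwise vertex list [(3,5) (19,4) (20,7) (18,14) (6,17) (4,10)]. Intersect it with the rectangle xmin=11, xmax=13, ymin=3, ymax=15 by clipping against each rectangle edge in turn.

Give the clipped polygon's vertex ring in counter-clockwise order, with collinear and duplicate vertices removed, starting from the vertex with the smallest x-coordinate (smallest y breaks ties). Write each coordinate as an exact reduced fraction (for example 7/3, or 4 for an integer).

Clipped polygon: [(11,9/2) (13,35/8) (13,15) (11,15)]

1. After x ≥ 11: [(11,9/2) (19,4) (20,7) (18,14) (11,63/4)]
2. After x ≤ 13: [(11,9/2) (13,35/8) (13,61/4) (11,63/4)]
3. After y ≥ 3: [(11,9/2) (13,35/8) (13,61/4) (11,63/4)]
4. After y ≤ 15: [(11,15) (11,9/2) (13,35/8) (13,15)]
5. Canonical ring: [(11,9/2) (13,35/8) (13,15) (11,15)]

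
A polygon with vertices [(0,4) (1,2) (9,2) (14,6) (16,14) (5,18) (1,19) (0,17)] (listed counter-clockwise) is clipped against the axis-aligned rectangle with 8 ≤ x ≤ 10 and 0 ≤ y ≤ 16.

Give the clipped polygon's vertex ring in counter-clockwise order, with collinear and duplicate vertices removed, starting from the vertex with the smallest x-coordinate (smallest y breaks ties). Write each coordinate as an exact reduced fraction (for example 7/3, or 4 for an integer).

1. After x ≥ 8: [(8,2) (9,2) (14,6) (16,14) (8,186/11)]
2. After x ≤ 10: [(8,2) (9,2) (10,14/5) (10,178/11) (8,186/11)]
3. After y ≥ 0: [(8,2) (9,2) (10,14/5) (10,178/11) (8,186/11)]
4. After y ≤ 16: [(8,16) (8,2) (9,2) (10,14/5) (10,16)]
5. Canonical ring: [(8,2) (9,2) (10,14/5) (10,16) (8,16)]

Clipped polygon: [(8,2) (9,2) (10,14/5) (10,16) (8,16)]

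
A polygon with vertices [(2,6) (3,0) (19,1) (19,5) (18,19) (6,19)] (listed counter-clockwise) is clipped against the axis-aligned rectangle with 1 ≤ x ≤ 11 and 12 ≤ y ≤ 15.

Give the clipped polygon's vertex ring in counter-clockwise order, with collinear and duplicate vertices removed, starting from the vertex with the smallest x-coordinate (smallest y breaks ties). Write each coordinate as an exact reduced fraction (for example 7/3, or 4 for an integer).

Clipped polygon: [(50/13,12) (11,12) (11,15) (62/13,15)]

1. After x ≥ 1: [(2,6) (3,0) (19,1) (19,5) (18,19) (6,19)]
2. After x ≤ 11: [(2,6) (3,0) (11,1/2) (11,19) (6,19)]
3. After y ≥ 12: [(50/13,12) (11,12) (11,19) (6,19)]
4. After y ≤ 15: [(62/13,15) (50/13,12) (11,12) (11,15)]
5. Canonical ring: [(50/13,12) (11,12) (11,15) (62/13,15)]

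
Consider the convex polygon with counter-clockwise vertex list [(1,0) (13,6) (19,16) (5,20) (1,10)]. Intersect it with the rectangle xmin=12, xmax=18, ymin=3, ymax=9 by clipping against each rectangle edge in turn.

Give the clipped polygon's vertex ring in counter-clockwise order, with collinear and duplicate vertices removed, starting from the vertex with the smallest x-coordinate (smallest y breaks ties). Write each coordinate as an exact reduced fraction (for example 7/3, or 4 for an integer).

Clipped polygon: [(12,11/2) (13,6) (74/5,9) (12,9)]

1. After x ≥ 12: [(12,11/2) (13,6) (19,16) (12,18)]
2. After x ≤ 18: [(12,11/2) (13,6) (18,43/3) (18,114/7) (12,18)]
3. After y ≥ 3: [(12,11/2) (13,6) (18,43/3) (18,114/7) (12,18)]
4. After y ≤ 9: [(12,9) (12,11/2) (13,6) (74/5,9)]
5. Canonical ring: [(12,11/2) (13,6) (74/5,9) (12,9)]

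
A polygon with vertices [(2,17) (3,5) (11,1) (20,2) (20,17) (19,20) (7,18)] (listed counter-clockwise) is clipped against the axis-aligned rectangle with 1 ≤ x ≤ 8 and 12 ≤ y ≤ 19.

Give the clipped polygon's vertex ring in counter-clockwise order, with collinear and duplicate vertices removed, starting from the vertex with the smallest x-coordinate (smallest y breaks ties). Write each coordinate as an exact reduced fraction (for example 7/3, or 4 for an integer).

1. After x ≥ 1: [(2,17) (3,5) (11,1) (20,2) (20,17) (19,20) (7,18)]
2. After x ≤ 8: [(2,17) (3,5) (8,5/2) (8,109/6) (7,18)]
3. After y ≥ 12: [(2,17) (29/12,12) (8,12) (8,109/6) (7,18)]
4. After y ≤ 19: [(2,17) (29/12,12) (8,12) (8,109/6) (7,18)]
5. Canonical ring: [(2,17) (29/12,12) (8,12) (8,109/6) (7,18)]

Clipped polygon: [(2,17) (29/12,12) (8,12) (8,109/6) (7,18)]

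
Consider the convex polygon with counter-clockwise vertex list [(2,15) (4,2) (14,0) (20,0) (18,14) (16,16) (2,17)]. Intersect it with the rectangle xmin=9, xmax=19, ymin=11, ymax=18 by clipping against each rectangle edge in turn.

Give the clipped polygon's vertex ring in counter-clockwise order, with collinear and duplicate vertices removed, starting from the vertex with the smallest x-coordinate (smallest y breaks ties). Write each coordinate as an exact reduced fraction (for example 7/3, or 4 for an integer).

1. After x ≥ 9: [(9,1) (14,0) (20,0) (18,14) (16,16) (9,33/2)]
2. After x ≤ 19: [(9,1) (14,0) (19,0) (19,7) (18,14) (16,16) (9,33/2)]
3. After y ≥ 11: [(9,11) (129/7,11) (18,14) (16,16) (9,33/2)]
4. After y ≤ 18: [(9,11) (129/7,11) (18,14) (16,16) (9,33/2)]
5. Canonical ring: [(9,11) (129/7,11) (18,14) (16,16) (9,33/2)]

Clipped polygon: [(9,11) (129/7,11) (18,14) (16,16) (9,33/2)]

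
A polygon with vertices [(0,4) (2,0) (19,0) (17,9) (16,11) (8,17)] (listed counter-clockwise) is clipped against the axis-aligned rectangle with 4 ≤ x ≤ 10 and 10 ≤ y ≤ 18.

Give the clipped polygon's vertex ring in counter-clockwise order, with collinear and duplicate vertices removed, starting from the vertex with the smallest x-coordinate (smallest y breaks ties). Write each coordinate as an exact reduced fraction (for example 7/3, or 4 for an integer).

1. After x ≥ 4: [(4,21/2) (4,0) (19,0) (17,9) (16,11) (8,17)]
2. After x ≤ 10: [(4,21/2) (4,0) (10,0) (10,31/2) (8,17)]
3. After y ≥ 10: [(4,21/2) (4,10) (10,10) (10,31/2) (8,17)]
4. After y ≤ 18: [(4,21/2) (4,10) (10,10) (10,31/2) (8,17)]
5. Canonical ring: [(4,10) (10,10) (10,31/2) (8,17) (4,21/2)]

Clipped polygon: [(4,10) (10,10) (10,31/2) (8,17) (4,21/2)]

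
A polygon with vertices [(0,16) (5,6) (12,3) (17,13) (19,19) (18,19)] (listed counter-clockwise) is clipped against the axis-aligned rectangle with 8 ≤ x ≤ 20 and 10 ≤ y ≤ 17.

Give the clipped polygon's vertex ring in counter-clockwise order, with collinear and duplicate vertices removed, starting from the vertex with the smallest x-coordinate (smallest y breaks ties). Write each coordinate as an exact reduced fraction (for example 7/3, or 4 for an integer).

1. After x ≥ 8: [(8,52/3) (8,33/7) (12,3) (17,13) (19,19) (18,19)]
2. After x ≤ 20: [(8,52/3) (8,33/7) (12,3) (17,13) (19,19) (18,19)]
3. After y ≥ 10: [(8,52/3) (8,10) (31/2,10) (17,13) (19,19) (18,19)]
4. After y ≤ 17: [(8,17) (8,10) (31/2,10) (17,13) (55/3,17)]
5. Canonical ring: [(8,10) (31/2,10) (17,13) (55/3,17) (8,17)]

Clipped polygon: [(8,10) (31/2,10) (17,13) (55/3,17) (8,17)]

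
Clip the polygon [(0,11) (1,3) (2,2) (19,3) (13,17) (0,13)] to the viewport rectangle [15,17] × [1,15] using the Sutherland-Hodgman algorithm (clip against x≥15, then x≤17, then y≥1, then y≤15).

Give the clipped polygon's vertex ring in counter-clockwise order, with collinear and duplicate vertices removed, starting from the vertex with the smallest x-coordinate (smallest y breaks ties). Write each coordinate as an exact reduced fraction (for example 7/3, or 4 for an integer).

1. After x ≥ 15: [(15,47/17) (19,3) (15,37/3)]
2. After x ≤ 17: [(15,47/17) (17,49/17) (17,23/3) (15,37/3)]
3. After y ≥ 1: [(15,47/17) (17,49/17) (17,23/3) (15,37/3)]
4. After y ≤ 15: [(15,47/17) (17,49/17) (17,23/3) (15,37/3)]
5. Canonical ring: [(15,47/17) (17,49/17) (17,23/3) (15,37/3)]

Clipped polygon: [(15,47/17) (17,49/17) (17,23/3) (15,37/3)]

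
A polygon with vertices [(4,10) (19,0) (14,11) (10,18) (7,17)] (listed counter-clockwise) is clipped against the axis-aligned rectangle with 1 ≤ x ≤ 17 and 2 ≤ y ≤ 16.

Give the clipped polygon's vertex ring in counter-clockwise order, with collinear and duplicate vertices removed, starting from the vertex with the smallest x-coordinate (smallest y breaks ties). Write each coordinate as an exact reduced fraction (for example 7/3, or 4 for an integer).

1. After x ≥ 1: [(4,10) (19,0) (14,11) (10,18) (7,17)]
2. After x ≤ 17: [(4,10) (17,4/3) (17,22/5) (14,11) (10,18) (7,17)]
3. After y ≥ 2: [(4,10) (16,2) (17,2) (17,22/5) (14,11) (10,18) (7,17)]
4. After y ≤ 16: [(46/7,16) (4,10) (16,2) (17,2) (17,22/5) (14,11) (78/7,16)]
5. Canonical ring: [(4,10) (16,2) (17,2) (17,22/5) (14,11) (78/7,16) (46/7,16)]

Clipped polygon: [(4,10) (16,2) (17,2) (17,22/5) (14,11) (78/7,16) (46/7,16)]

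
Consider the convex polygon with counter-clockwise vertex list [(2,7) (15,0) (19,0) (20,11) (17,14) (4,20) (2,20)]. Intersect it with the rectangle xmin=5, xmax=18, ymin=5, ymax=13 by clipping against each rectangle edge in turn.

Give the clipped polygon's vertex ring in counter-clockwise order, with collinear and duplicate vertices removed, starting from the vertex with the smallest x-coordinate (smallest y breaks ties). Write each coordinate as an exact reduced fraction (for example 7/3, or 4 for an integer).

1. After x ≥ 5: [(5,70/13) (15,0) (19,0) (20,11) (17,14) (5,254/13)]
2. After x ≤ 18: [(5,70/13) (15,0) (18,0) (18,13) (17,14) (5,254/13)]
3. After y ≥ 5: [(5,70/13) (40/7,5) (18,5) (18,13) (17,14) (5,254/13)]
4. After y ≤ 13: [(5,13) (5,70/13) (40/7,5) (18,5) (18,13) (18,13)]
5. Canonical ring: [(5,70/13) (40/7,5) (18,5) (18,13) (5,13)]

Clipped polygon: [(5,70/13) (40/7,5) (18,5) (18,13) (5,13)]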